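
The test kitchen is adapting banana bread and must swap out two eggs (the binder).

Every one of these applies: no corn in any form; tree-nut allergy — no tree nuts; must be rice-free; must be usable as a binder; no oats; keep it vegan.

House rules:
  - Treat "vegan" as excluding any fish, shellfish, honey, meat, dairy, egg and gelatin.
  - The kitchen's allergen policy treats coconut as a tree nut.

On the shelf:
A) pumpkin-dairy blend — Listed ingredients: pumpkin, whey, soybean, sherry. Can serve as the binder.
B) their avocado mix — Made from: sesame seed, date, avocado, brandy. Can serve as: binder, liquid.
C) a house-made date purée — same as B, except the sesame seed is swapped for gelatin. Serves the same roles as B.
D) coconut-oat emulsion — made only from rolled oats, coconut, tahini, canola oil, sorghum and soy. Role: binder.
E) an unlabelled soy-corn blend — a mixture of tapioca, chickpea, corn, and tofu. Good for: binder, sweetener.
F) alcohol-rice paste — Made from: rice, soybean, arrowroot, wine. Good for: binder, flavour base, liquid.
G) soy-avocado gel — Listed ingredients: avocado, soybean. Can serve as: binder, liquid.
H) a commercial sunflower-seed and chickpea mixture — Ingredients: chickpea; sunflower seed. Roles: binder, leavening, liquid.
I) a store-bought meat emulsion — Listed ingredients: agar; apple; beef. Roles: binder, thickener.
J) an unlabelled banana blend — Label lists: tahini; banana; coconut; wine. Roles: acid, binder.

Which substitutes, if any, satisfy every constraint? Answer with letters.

A: has whey, so not vegan — out
B: brandy and sesame seed etc. — none of it excluded — valid
C: has gelatin, so not vegan — reject
D: has coconut, so not tree-nut-free; has rolled oats, so not oat-free — out
E: has corn, so not corn-free — out
F: has rice, so not rice-free — no
G: works as a binder, tree-nut-free, no rice — OK
H: only sunflower seed and chickpea; none excluded — OK
I: has beef, so not vegan — out
J: has coconut, so not tree-nut-free — no

B, G, H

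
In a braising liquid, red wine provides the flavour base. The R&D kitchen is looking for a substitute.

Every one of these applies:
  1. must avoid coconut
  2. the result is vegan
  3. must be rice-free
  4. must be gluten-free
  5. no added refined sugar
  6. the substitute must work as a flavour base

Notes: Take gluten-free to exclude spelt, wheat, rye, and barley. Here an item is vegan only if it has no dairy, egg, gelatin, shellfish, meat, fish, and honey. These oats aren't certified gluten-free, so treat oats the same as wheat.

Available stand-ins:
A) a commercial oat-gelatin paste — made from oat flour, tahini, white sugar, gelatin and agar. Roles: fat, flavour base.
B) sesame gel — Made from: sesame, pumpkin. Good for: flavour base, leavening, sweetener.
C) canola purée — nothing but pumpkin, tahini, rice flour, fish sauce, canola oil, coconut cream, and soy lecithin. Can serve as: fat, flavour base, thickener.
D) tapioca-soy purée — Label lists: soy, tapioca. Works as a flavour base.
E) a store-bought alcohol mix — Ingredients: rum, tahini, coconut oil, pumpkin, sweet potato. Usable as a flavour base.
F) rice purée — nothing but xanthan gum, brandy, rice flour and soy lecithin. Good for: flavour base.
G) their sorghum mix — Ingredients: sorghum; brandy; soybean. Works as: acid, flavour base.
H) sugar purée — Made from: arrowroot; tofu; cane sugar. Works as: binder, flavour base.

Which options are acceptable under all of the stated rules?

B, D, G

A: has oat flour, so not gluten-free; has gelatin, so not vegan (and 1 more) — out
B: works as a flavour base, no refined sugar, vegan — valid
C: has fish sauce, so not vegan; has coconut cream, so not coconut-free (and 1 more) — out
D: only soy and tapioca; none excluded — keep
E: has coconut oil, so not coconut-free — out
F: has rice flour, so not rice-free — reject
G: works as a flavour base, no refined sugar, gluten-free — OK
H: has cane sugar, so not no-added-sugar — no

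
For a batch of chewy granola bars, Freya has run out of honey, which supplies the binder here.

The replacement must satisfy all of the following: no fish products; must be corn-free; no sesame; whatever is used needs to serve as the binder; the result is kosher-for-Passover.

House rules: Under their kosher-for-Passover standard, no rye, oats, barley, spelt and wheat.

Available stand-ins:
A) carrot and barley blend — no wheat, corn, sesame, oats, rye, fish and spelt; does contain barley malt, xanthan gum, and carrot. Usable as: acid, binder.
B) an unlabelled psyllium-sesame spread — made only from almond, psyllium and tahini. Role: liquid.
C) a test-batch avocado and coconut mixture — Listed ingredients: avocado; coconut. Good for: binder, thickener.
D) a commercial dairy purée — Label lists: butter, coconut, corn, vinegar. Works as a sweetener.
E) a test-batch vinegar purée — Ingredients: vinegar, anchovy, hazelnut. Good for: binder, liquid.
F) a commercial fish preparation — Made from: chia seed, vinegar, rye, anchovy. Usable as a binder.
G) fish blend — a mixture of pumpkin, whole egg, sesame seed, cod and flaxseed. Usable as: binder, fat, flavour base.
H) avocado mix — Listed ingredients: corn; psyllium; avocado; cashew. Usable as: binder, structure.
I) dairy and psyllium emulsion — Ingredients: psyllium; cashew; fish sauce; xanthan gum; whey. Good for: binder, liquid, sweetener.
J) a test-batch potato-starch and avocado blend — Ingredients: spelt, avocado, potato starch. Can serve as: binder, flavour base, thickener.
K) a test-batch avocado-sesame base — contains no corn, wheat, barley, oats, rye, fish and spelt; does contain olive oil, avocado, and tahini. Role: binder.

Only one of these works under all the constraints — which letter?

A: has barley malt, so not kosher-for-Passover — out
B: not usable as a binder; has tahini, so not sesame-free — out
C: nothing on the exclusion list — keep
D: not usable as a binder; has corn, so not corn-free — no
E: has anchovy, so not fish-free — out
F: has rye, so not kosher-for-Passover; has anchovy, so not fish-free — out
G: has sesame seed, so not sesame-free; has cod, so not fish-free — no
H: has corn, so not corn-free — out
I: has fish sauce, so not fish-free — out
J: has spelt, so not kosher-for-Passover — reject
K: has tahini, so not sesame-free — out

C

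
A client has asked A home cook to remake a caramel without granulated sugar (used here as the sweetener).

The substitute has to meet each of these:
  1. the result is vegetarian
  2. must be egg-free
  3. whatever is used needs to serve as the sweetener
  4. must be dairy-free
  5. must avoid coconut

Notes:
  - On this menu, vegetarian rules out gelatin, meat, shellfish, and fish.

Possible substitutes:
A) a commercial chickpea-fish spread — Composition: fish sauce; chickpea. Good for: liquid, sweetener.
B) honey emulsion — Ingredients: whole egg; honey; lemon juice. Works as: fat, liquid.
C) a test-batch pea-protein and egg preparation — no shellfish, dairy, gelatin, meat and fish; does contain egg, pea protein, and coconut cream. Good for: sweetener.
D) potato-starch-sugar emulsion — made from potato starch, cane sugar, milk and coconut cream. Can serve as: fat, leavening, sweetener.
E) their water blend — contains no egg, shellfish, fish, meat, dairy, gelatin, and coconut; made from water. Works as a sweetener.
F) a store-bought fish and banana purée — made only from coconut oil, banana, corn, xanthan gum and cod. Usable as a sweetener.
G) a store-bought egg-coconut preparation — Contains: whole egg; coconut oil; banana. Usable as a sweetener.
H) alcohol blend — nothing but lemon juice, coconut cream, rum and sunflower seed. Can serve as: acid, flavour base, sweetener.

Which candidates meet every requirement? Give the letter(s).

A: has fish sauce, so not vegetarian — out
B: not usable as a sweetener; has whole egg, so not egg-free — reject
C: has egg, so not egg-free; has coconut cream, so not coconut-free — out
D: has coconut cream, so not coconut-free; has milk, so not dairy-free — out
E: no coconut, no egg — OK
F: has cod, so not vegetarian; has coconut oil, so not coconut-free — reject
G: has whole egg, so not egg-free; has coconut oil, so not coconut-free — out
H: has coconut cream, so not coconut-free — out

E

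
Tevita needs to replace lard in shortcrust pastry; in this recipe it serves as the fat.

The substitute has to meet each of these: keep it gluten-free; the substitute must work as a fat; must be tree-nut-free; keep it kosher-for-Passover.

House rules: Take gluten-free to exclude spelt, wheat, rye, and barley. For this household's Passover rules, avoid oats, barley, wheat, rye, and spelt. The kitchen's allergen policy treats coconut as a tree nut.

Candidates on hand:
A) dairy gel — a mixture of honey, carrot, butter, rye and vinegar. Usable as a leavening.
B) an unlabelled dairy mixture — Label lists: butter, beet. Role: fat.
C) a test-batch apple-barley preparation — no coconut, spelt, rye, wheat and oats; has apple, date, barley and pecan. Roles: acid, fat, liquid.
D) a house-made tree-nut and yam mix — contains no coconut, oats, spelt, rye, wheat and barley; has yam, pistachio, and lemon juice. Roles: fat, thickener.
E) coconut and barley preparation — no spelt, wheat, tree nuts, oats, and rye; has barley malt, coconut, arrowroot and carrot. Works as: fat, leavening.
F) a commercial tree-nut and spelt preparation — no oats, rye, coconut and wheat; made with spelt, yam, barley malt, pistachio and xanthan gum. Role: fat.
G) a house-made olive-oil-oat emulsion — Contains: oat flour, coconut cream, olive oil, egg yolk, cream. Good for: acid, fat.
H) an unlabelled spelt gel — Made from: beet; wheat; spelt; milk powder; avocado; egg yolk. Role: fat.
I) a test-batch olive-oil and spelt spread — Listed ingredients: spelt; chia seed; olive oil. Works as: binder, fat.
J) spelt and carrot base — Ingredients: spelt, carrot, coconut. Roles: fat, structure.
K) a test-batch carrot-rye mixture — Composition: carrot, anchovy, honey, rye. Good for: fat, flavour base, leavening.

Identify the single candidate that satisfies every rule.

A: not usable as a fat; has rye, so not gluten-free (and 1 more) — out
B: nothing on the exclusion list — OK
C: has barley, so not gluten-free; has barley, so not kosher-for-Passover (and 1 more) — no
D: has pistachio, so not tree-nut-free — out
E: has barley malt, so not gluten-free; has barley malt, so not kosher-for-Passover (and 1 more) — reject
F: has barley malt, so not gluten-free; has barley malt, so not kosher-for-Passover (and 1 more) — no
G: has oat flour, so not kosher-for-Passover; has coconut cream, so not tree-nut-free — reject
H: has spelt, so not gluten-free; has spelt, so not kosher-for-Passover — no
I: has spelt, so not gluten-free; has spelt, so not kosher-for-Passover — reject
J: has spelt, so not gluten-free; has spelt, so not kosher-for-Passover (and 1 more) — no
K: has rye, so not gluten-free; has rye, so not kosher-for-Passover — no

B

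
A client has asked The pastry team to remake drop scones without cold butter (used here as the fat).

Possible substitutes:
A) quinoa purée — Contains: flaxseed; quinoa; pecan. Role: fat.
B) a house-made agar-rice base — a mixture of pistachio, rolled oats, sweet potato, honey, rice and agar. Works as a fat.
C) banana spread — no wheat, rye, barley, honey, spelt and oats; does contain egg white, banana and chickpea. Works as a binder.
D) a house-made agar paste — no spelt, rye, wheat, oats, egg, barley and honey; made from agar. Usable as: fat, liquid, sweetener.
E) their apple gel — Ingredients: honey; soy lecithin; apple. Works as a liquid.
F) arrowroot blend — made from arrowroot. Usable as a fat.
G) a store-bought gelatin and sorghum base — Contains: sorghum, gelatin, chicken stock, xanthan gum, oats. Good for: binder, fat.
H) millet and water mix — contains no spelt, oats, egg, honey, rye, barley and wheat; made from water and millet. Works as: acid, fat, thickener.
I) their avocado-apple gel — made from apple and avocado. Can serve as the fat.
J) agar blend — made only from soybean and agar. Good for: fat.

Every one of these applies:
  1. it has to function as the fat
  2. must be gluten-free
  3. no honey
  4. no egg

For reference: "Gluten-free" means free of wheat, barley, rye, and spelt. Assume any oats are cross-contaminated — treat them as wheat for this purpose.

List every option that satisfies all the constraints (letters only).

A: only pecan, flaxseed, and quinoa; none excluded — OK
B: has rolled oats, so not gluten-free; has honey, so not honey-free — reject
C: not usable as a fat; has egg white, so not egg-free — no
D: no egg, no honey — valid
E: not usable as a fat; has honey, so not honey-free — no
F: works as a fat, gluten-free, no egg — valid
G: has oats, so not gluten-free — out
H: no honey, gluten-free — OK
I: nothing on the exclusion list — OK
J: nothing on the exclusion list — keep

A, D, F, H, I, J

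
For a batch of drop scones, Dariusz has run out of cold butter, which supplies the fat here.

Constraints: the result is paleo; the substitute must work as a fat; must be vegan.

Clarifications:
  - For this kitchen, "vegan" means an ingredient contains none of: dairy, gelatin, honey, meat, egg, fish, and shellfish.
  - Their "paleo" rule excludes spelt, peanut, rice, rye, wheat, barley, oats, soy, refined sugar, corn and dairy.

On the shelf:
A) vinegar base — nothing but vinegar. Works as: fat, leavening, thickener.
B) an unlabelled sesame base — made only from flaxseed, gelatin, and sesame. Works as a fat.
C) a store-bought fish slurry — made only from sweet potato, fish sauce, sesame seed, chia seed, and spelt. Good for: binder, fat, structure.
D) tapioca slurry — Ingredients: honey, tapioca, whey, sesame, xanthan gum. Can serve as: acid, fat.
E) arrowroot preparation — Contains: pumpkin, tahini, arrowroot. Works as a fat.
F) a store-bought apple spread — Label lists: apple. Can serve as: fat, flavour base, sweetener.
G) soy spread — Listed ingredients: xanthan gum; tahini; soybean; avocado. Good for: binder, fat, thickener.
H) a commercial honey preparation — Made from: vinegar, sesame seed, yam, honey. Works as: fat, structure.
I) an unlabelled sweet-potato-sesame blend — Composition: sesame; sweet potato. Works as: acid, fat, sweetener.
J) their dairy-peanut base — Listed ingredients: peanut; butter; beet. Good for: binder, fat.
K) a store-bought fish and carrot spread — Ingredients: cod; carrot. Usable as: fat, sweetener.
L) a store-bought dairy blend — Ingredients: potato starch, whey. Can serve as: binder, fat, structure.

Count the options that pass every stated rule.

A: nothing on the exclusion list — OK
B: has gelatin, so not vegan — no
C: has fish sauce, so not vegan; has spelt, so not paleo — out
D: has whey, so not vegan; has whey, so not paleo — out
E: nothing on the exclusion list — keep
F: works as a fat, paleo, vegan — valid
G: has soybean, so not paleo — reject
H: has honey, so not vegan — reject
I: all constraints satisfied — OK
J: has butter, so not vegan; has butter, so not paleo — no
K: has cod, so not vegan — reject
L: has whey, so not vegan; has whey, so not paleo — no

4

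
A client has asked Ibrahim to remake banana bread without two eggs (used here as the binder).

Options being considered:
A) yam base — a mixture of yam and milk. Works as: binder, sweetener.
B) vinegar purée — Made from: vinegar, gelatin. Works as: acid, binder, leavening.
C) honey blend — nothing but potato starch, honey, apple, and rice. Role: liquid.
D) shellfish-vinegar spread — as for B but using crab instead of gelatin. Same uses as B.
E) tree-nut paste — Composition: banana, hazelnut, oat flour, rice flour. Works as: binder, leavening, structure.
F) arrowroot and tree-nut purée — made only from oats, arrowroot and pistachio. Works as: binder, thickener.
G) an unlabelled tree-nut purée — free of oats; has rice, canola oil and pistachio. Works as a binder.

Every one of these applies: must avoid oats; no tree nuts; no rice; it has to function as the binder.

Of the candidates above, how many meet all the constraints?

3

A: only milk and yam; none excluded — valid
B: no rice, no tree nuts — valid
C: not usable as a binder; has rice, so not rice-free — reject
D: all constraints satisfied — keep
E: has rice flour, so not rice-free; has oat flour, so not oat-free (and 1 more) — out
F: has oats, so not oat-free; has pistachio, so not tree-nut-free — reject
G: has rice, so not rice-free; has pistachio, so not tree-nut-free — reject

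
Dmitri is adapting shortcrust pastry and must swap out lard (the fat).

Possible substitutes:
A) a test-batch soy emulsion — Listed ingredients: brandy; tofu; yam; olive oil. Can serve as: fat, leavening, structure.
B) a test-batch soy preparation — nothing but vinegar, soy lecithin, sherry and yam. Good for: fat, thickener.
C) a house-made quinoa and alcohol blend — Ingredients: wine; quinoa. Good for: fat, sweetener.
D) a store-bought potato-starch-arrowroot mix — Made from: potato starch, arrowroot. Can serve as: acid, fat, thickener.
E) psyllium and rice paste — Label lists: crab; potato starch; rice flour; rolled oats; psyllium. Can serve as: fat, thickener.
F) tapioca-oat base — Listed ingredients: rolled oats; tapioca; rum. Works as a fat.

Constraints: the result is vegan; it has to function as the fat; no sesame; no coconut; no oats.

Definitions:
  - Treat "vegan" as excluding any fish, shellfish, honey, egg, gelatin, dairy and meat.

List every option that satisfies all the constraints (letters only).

A, B, C, D

A: brandy and tofu etc. — none of it excluded — OK
B: works as a fat, vegan, no sesame — OK
C: nothing on the exclusion list — OK
D: only potato starch and arrowroot; none excluded — OK
E: has crab, so not vegan; has rolled oats, so not oat-free — no
F: has rolled oats, so not oat-free — no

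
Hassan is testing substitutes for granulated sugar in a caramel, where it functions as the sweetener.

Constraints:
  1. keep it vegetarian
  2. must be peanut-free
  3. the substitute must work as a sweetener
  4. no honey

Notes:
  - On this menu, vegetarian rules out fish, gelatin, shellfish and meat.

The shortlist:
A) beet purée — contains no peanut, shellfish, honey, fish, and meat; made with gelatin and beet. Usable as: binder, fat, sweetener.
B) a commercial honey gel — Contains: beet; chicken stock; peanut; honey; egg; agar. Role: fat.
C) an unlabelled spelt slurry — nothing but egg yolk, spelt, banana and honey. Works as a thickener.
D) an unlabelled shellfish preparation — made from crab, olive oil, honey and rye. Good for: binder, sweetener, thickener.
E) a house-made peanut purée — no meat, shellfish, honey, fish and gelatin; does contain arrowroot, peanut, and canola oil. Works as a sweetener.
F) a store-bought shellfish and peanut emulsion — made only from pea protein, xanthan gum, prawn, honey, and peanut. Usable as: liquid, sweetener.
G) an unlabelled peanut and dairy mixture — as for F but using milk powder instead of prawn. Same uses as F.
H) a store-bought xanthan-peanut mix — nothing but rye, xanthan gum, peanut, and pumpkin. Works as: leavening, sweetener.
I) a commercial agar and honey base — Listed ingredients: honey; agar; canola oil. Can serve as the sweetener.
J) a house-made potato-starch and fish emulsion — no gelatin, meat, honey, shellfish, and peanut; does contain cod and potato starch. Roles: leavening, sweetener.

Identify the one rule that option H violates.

usable as a sweetener: satisfied
vegetarian: satisfied
peanut-free: has peanut — fails
honey-free: satisfied

peanut-free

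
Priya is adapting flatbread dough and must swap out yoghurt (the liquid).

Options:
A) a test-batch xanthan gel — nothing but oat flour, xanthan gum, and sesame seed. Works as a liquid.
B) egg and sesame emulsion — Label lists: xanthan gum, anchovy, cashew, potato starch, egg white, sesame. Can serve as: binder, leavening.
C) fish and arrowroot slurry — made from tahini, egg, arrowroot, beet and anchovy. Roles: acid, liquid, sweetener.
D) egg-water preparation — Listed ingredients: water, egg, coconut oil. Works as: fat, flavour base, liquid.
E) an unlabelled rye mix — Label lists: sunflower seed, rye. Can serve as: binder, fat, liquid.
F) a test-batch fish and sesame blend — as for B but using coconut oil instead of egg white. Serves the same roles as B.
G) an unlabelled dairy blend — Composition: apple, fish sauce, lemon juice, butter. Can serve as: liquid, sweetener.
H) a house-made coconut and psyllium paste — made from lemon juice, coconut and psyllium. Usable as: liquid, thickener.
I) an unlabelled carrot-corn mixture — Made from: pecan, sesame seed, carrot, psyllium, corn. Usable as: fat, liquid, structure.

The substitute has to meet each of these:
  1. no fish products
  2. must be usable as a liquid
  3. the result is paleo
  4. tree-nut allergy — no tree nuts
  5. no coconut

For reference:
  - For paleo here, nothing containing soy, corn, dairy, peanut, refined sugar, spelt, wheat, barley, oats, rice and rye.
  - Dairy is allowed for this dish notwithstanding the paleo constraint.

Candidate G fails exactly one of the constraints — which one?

usable as a liquid: satisfied
paleo: satisfied
tree-nut-free: satisfied
fish-free: has fish sauce — fails
coconut-free: satisfied

fish-free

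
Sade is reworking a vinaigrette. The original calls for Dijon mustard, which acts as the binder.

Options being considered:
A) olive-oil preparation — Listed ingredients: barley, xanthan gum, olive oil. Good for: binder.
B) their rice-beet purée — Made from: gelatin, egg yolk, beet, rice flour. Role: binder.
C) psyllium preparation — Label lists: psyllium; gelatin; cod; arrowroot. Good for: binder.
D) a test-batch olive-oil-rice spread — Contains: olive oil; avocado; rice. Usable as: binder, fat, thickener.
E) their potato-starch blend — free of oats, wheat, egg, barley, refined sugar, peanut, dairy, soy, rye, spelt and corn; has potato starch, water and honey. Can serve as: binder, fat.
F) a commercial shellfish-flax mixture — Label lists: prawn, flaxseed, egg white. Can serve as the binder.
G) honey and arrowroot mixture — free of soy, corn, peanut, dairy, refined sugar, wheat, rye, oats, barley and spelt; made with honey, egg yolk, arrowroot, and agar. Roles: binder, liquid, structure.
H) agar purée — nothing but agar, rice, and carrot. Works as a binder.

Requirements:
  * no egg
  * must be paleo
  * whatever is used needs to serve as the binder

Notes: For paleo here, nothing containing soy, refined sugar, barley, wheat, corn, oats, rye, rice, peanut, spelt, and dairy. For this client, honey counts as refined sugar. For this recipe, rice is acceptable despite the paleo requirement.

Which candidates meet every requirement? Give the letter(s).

A: has barley, so not paleo — no
B: has egg yolk, so not egg-free — reject
C: cod and gelatin etc. — none of it excluded — OK
D: rice is permitted under the paleo carve-out; nothing else excluded — keep
E: has honey, so not paleo — reject
F: has egg white, so not egg-free — no
G: has honey, so not paleo; has egg yolk, so not egg-free — out
H: rice is permitted under the paleo carve-out; nothing else excluded — OK

C, D, H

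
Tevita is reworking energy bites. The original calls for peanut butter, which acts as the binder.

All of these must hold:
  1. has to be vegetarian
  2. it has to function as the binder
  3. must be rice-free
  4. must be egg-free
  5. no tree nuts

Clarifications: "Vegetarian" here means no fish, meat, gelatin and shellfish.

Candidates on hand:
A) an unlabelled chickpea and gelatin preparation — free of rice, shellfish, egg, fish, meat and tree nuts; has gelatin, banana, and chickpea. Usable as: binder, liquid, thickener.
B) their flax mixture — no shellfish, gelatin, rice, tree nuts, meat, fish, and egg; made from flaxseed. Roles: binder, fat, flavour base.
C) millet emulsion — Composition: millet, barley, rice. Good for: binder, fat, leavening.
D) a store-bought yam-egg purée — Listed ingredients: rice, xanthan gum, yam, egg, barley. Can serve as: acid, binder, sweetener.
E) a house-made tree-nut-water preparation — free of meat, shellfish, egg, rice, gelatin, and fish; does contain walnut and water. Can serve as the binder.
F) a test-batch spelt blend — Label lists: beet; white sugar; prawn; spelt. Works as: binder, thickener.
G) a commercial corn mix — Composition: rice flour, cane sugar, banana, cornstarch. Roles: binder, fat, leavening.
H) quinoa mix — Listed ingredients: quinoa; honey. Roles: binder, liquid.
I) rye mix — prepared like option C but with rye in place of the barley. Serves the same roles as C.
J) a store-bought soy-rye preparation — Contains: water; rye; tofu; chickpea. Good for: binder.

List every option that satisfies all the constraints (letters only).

A: has gelatin, so not vegetarian — no
B: nothing on the exclusion list — valid
C: has rice, so not rice-free — no
D: has rice, so not rice-free; has egg, so not egg-free — no
E: has walnut, so not tree-nut-free — no
F: has prawn, so not vegetarian — no
G: has rice flour, so not rice-free — no
H: only honey and quinoa; none excluded — valid
I: has rice, so not rice-free — out
J: no tree nuts, no egg — OK

B, H, J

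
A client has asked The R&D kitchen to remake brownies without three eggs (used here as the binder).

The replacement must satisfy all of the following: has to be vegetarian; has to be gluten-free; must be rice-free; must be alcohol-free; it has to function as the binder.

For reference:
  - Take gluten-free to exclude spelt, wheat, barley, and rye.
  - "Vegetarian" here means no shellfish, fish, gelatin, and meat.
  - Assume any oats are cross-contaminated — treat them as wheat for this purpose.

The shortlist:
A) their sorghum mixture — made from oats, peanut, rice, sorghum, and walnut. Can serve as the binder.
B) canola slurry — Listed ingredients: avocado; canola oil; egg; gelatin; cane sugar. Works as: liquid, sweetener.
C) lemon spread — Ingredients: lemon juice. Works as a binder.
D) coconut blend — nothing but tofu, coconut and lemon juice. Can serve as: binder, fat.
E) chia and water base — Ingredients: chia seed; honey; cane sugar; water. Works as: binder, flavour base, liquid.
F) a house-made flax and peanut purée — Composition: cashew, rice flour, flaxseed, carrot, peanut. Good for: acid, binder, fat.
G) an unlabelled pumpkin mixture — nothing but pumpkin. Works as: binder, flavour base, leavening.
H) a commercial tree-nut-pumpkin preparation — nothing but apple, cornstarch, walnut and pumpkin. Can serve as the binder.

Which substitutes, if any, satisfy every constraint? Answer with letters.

A: has oats, so not gluten-free; has rice, so not rice-free — out
B: not usable as a binder; has gelatin, so not vegetarian — reject
C: all constraints satisfied — OK
D: all constraints satisfied — OK
E: honey and cane sugar etc. — none of it excluded — keep
F: has rice flour, so not rice-free — no
G: no alcohol, no rice — OK
H: every rule checks out — OK

C, D, E, G, H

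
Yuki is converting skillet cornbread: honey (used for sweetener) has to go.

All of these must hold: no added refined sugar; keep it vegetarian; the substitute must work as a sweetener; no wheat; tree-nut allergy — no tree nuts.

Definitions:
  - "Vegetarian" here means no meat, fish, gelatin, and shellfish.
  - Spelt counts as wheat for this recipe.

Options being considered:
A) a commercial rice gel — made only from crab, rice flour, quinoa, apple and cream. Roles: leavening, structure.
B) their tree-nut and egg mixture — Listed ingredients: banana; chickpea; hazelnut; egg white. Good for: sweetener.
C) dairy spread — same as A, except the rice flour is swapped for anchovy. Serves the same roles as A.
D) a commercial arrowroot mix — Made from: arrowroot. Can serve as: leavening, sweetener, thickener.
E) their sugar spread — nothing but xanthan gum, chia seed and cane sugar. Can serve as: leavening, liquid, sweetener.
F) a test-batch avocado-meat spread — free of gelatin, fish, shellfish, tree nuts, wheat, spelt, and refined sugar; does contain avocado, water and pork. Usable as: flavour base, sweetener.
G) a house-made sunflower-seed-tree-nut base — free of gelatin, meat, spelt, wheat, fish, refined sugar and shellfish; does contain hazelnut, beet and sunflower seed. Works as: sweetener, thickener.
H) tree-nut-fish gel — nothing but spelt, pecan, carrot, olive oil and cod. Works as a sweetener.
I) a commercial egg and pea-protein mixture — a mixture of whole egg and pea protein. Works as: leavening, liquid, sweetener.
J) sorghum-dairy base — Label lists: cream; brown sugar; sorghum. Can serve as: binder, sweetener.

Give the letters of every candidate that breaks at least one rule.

A: not usable as a sweetener; has crab, so not vegetarian — reject
B: has hazelnut, so not tree-nut-free — reject
C: not usable as a sweetener; has anchovy, so not vegetarian — out
D: works as a sweetener, no tree nuts, no refined sugar — valid
E: has cane sugar, so not no-added-sugar — out
F: has pork, so not vegetarian — reject
G: has hazelnut, so not tree-nut-free — reject
H: has cod, so not vegetarian; has pecan, so not tree-nut-free (and 1 more) — reject
I: nothing on the exclusion list — valid
J: has brown sugar, so not no-added-sugar — no

A, B, C, E, F, G, H, J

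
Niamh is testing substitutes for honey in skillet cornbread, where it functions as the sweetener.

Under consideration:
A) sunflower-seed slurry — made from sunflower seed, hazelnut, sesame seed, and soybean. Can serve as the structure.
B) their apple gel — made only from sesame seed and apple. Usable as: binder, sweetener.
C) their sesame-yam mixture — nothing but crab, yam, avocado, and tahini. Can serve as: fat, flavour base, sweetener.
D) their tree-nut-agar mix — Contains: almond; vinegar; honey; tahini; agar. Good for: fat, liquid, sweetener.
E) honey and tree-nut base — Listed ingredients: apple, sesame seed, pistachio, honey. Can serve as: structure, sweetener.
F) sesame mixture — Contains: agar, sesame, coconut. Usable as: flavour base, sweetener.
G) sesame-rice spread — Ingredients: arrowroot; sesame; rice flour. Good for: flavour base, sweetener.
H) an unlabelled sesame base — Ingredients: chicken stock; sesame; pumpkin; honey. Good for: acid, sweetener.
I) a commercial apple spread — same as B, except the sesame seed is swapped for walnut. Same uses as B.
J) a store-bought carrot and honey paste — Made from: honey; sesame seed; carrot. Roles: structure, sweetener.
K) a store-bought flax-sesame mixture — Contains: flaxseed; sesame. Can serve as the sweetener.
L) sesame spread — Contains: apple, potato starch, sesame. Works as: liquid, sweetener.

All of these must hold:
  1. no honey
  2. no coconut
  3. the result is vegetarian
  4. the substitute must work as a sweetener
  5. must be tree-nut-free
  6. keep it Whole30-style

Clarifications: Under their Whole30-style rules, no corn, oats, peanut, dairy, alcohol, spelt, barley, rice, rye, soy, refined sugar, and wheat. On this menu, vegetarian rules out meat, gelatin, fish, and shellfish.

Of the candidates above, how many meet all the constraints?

A: not usable as a sweetener; has soybean, so not Whole30-style (and 1 more) — reject
B: no honey, no coconut — OK
C: has crab, so not vegetarian — no
D: has almond, so not tree-nut-free; has honey, so not honey-free — reject
E: has pistachio, so not tree-nut-free; has honey, so not honey-free — reject
F: has coconut, so not coconut-free — out
G: has rice flour, so not Whole30-style — out
H: has chicken stock, so not vegetarian; has honey, so not honey-free — no
I: has walnut, so not tree-nut-free — out
J: has honey, so not honey-free — no
K: only sesame and flaxseed; none excluded — keep
L: no tree nuts, no coconut — OK

3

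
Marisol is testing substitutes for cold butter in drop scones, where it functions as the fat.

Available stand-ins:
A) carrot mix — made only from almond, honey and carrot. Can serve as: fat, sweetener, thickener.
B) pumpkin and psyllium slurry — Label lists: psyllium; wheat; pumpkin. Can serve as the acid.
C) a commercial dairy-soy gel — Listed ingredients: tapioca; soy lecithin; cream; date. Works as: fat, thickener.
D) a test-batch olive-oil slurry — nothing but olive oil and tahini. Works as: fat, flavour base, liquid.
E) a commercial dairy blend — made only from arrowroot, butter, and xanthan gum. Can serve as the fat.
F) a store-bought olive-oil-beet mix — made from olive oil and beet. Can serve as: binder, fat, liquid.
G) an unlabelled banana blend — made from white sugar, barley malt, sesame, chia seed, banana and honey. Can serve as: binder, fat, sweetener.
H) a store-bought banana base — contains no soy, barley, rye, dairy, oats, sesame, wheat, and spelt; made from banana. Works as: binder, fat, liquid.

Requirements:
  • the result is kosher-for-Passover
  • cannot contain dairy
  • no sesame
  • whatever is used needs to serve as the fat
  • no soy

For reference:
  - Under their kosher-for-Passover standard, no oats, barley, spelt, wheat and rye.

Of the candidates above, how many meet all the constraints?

3

A: only honey, almond and carrot; none excluded — keep
B: not usable as a fat; has wheat, so not kosher-for-Passover — no
C: has soy lecithin, so not soy-free; has cream, so not dairy-free — out
D: has tahini, so not sesame-free — no
E: has butter, so not dairy-free — no
F: no dairy, no sesame — keep
G: has barley malt, so not kosher-for-Passover; has sesame, so not sesame-free — reject
H: no soy, no dairy — keep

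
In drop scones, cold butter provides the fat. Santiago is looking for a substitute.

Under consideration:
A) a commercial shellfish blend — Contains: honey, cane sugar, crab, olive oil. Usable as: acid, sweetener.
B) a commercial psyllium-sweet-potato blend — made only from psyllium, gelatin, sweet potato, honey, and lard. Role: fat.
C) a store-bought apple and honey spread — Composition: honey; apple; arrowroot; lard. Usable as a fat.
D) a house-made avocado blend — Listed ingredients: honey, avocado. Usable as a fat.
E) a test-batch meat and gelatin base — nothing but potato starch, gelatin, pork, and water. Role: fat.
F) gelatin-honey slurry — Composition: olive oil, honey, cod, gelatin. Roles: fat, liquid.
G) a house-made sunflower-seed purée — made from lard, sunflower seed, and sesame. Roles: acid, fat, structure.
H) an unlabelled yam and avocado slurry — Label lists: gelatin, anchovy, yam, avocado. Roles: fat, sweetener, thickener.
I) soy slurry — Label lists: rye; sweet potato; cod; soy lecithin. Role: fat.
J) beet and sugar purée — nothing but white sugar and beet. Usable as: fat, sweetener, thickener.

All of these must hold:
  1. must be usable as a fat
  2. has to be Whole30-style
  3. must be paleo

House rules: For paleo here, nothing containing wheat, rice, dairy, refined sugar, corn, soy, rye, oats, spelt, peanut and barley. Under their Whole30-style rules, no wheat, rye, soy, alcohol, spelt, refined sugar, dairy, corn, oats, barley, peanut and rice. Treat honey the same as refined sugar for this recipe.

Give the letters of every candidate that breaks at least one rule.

A, B, C, D, F, I, J

A: not usable as a fat; has honey, so not paleo (and 1 more) — out
B: has honey, so not paleo; has honey, so not Whole30-style — no
C: has honey, so not paleo; has honey, so not Whole30-style — out
D: has honey, so not paleo; has honey, so not Whole30-style — out
E: gelatin and pork etc. — none of it excluded — OK
F: has honey, so not paleo; has honey, so not Whole30-style — out
G: only lard, sesame, and sunflower seed; none excluded — keep
H: works as a fat, Whole30-style, paleo — OK
I: has rye, so not paleo; has rye, so not Whole30-style — out
J: has white sugar, so not paleo; has white sugar, so not Whole30-style — no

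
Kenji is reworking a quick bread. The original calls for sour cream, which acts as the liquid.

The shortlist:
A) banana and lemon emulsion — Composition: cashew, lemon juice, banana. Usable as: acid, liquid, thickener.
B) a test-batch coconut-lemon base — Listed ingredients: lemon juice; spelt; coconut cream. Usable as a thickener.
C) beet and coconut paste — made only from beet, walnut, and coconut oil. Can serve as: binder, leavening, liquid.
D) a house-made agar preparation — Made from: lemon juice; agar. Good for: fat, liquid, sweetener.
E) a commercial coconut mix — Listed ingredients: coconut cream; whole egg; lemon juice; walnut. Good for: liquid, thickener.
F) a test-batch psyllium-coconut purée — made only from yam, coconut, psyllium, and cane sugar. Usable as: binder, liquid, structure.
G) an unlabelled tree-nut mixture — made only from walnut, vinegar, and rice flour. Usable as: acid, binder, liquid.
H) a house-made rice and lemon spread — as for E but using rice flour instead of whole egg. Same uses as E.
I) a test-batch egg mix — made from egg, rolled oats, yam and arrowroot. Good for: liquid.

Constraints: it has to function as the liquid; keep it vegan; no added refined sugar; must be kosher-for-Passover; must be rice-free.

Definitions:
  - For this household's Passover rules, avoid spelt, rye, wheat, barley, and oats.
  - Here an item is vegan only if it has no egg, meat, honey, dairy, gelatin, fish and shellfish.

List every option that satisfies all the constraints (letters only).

A, C, D

A: only cashew, banana, and lemon juice; none excluded — valid
B: not usable as a liquid; has spelt, so not kosher-for-Passover — no
C: only coconut oil, walnut, and beet; none excluded — valid
D: no rice, no refined sugar — OK
E: has whole egg, so not vegan — reject
F: has cane sugar, so not no-added-sugar — reject
G: has rice flour, so not rice-free — reject
H: has rice flour, so not rice-free — no
I: has rolled oats, so not kosher-for-Passover; has egg, so not vegan — out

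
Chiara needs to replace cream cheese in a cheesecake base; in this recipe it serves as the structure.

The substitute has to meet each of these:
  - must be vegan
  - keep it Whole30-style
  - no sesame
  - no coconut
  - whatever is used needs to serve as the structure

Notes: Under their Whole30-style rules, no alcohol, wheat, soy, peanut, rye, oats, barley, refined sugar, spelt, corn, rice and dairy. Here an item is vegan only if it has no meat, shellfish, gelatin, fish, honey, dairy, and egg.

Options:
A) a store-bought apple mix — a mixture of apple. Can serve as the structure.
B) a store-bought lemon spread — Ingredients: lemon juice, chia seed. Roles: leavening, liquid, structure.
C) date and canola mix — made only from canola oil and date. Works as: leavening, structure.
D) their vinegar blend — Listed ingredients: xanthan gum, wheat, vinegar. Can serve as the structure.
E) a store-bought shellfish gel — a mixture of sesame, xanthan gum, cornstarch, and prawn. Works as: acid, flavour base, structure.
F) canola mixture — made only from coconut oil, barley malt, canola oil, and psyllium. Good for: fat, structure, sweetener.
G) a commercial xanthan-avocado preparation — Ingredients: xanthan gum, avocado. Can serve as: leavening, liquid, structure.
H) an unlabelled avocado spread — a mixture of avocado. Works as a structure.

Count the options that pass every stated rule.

5

A: no coconut, Whole30-style — keep
B: only chia seed and lemon juice; none excluded — keep
C: every rule checks out — valid
D: has wheat, so not Whole30-style — no
E: has cornstarch, so not Whole30-style; has prawn, so not vegan (and 1 more) — reject
F: has barley malt, so not Whole30-style; has coconut oil, so not coconut-free — out
G: Whole30-style, no coconut — valid
H: all constraints satisfied — OK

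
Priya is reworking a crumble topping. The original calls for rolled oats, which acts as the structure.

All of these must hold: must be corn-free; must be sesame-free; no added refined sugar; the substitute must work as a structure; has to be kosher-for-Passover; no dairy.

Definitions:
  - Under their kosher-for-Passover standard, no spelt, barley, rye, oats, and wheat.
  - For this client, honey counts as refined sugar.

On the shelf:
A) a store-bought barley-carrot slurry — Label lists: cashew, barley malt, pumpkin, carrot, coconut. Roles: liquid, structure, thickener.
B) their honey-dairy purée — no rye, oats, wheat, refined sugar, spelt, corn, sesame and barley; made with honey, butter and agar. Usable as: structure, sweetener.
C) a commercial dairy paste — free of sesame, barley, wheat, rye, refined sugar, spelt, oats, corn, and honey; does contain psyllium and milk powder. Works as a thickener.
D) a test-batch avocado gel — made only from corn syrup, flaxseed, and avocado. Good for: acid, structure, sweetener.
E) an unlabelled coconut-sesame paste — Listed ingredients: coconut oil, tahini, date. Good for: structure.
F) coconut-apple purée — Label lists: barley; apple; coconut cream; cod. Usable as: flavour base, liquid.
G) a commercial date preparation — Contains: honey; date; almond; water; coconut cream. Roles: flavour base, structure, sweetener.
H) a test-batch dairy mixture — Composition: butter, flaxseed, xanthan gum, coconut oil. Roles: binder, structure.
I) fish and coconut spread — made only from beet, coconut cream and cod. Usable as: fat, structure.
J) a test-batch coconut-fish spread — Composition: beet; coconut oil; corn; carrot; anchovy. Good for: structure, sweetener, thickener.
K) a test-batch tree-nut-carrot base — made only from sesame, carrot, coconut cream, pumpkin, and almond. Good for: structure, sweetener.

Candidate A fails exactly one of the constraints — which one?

kosher-for-Passover

usable as a structure: satisfied
kosher-for-Passover: has barley malt — fails
no-added-sugar: satisfied
dairy-free: satisfied
corn-free: satisfied
sesame-free: satisfied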